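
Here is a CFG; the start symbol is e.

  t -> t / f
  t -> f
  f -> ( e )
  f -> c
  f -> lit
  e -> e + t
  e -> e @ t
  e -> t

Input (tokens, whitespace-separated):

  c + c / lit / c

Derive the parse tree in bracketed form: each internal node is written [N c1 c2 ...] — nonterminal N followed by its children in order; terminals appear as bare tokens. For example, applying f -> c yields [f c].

e
e + t
t + t
f + t
c + t
c + t / f
c + t / f / f
c + f / f / f
c + c / f / f
c + c / lit / f
c + c / lit / c

[e [e [t [f c]]] + [t [t [t [f c]] / [f lit]] / [f c]]]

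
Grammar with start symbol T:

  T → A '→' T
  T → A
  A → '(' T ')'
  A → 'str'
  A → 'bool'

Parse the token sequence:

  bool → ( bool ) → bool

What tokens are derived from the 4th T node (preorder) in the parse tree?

[T [A bool] → [T [A ( [T [A bool]] )] → [T [A bool]]]]

bool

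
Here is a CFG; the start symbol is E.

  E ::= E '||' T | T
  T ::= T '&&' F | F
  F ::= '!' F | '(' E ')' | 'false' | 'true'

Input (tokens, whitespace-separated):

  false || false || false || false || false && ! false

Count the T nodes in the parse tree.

[E [E [E [E [E [T [F false]]] || [T [F false]]] || [T [F false]]] || [T [F false]]] || [T [T [F false]] && [F ! [F false]]]]

6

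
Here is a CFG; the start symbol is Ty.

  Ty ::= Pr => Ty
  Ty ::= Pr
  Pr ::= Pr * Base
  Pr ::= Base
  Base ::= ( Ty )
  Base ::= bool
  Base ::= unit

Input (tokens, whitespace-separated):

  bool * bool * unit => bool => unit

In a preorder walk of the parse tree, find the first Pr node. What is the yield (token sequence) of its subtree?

[Ty [Pr [Pr [Pr [Base bool]] * [Base bool]] * [Base unit]] => [Ty [Pr [Base bool]] => [Ty [Pr [Base unit]]]]]

bool * bool * unit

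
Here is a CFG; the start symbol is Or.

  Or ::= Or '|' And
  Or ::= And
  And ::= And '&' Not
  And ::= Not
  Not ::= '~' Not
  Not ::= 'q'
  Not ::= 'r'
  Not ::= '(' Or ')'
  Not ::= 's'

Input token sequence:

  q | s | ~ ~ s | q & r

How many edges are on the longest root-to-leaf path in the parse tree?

6

[Or [Or [Or [Or [And [Not q]]] | [And [Not s]]] | [And [Not ~ [Not ~ [Not s]]]]] | [And [And [Not q]] & [Not r]]]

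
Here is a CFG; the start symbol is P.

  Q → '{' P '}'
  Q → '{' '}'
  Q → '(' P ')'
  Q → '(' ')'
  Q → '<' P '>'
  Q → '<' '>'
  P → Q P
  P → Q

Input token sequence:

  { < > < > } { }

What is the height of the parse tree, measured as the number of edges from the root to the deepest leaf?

[P [Q { [P [Q < >] [P [Q < >]]] }] [P [Q { }]]]

5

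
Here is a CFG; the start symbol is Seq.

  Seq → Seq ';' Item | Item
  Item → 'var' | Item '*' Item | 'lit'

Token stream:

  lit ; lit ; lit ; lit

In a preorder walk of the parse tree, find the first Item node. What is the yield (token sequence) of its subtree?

[Seq [Seq [Seq [Seq [Item lit]] ; [Item lit]] ; [Item lit]] ; [Item lit]]

lit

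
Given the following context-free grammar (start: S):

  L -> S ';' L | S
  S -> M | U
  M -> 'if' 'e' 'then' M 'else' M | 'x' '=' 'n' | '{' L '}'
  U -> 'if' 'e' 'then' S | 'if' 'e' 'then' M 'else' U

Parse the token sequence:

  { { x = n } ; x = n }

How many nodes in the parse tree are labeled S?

4

[S [M { [L [S [M { [L [S [M x = n]]] }]] ; [L [S [M x = n]]]] }]]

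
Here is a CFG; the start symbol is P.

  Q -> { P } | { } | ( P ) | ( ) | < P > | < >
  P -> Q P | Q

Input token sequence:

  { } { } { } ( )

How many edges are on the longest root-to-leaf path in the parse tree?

5

[P [Q { }] [P [Q { }] [P [Q { }] [P [Q ( )]]]]]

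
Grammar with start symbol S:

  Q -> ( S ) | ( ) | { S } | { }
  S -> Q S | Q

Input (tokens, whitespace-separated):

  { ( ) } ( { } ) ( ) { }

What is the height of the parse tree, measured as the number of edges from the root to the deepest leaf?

[S [Q { [S [Q ( )]] }] [S [Q ( [S [Q { }]] )] [S [Q ( )] [S [Q { }]]]]]

5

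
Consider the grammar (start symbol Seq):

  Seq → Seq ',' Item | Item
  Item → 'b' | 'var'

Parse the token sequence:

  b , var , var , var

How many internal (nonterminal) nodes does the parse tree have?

8

[Seq [Seq [Seq [Seq [Item b]] , [Item var]] , [Item var]] , [Item var]]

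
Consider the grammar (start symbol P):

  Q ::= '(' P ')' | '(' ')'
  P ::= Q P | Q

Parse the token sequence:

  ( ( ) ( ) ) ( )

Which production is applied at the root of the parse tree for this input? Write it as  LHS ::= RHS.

[P [Q ( [P [Q ( )] [P [Q ( )]]] )] [P [Q ( )]]]

P ::= Q P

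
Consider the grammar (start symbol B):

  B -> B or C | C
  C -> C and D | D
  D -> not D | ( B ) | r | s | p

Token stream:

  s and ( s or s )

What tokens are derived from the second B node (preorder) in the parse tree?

s or s

[B [C [C [D s]] and [D ( [B [B [C [D s]]] or [C [D s]]] )]]]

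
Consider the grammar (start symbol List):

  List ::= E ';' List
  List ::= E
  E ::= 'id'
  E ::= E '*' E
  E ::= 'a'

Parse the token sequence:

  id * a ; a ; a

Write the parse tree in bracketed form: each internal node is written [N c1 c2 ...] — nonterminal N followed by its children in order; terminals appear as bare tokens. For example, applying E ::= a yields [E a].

List
E ; List
E * E ; List
id * E ; List
id * a ; List
id * a ; E ; List
id * a ; a ; List
id * a ; a ; E
id * a ; a ; a

[List [E [E id] * [E a]] ; [List [E a] ; [List [E a]]]]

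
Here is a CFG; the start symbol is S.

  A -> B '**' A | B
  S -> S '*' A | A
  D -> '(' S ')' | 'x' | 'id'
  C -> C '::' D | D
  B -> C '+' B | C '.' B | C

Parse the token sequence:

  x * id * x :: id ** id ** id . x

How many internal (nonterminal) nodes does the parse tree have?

[S [S [S [A [B [C [D x]]]]] * [A [B [C [D id]]]]] * [A [B [C [C [D x]] :: [D id]]] ** [A [B [C [D id]]] ** [A [B [C [D id]] . [B [C [D x]]]]]]]]

28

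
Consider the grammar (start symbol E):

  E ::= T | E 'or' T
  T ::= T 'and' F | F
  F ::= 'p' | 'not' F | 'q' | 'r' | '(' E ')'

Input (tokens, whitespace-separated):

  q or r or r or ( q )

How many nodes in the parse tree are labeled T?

5

[E [E [E [E [T [F q]]] or [T [F r]]] or [T [F r]]] or [T [F ( [E [T [F q]]] )]]]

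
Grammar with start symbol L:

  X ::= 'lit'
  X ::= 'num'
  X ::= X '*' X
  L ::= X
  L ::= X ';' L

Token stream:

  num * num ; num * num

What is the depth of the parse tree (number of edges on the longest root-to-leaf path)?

4

[L [X [X num] * [X num]] ; [L [X [X num] * [X num]]]]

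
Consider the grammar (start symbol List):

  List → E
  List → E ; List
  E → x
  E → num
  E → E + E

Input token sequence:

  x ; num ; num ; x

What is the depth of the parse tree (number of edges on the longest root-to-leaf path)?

5

[List [E x] ; [List [E num] ; [List [E num] ; [List [E x]]]]]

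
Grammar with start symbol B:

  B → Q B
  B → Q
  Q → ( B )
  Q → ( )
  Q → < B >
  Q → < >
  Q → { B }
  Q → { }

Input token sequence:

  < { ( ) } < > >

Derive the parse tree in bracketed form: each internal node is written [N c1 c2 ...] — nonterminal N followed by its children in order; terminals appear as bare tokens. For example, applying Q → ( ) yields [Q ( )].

[B [Q < [B [Q { [B [Q ( )]] }] [B [Q < >]]] >]]

B
Q
< B >
< Q B >
< { B } B >
< { Q } B >
< { ( ) } B >
< { ( ) } Q >
< { ( ) } < > >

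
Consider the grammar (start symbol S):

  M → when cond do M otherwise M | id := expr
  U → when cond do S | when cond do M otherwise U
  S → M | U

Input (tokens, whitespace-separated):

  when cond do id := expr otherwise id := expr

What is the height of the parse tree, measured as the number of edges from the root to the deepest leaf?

[S [M when cond do [M id := expr] otherwise [M id := expr]]]

3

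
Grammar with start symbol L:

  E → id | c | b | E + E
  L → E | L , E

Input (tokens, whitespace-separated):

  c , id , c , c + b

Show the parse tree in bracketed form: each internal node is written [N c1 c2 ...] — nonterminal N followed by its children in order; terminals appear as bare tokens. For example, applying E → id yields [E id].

L
L , E
L , E , E
L , E , E , E
E , E , E , E
c , E , E , E
c , id , E , E
c , id , c , E
c , id , c , E + E
c , id , c , c + E
c , id , c , c + b

[L [L [L [L [E c]] , [E id]] , [E c]] , [E [E c] + [E b]]]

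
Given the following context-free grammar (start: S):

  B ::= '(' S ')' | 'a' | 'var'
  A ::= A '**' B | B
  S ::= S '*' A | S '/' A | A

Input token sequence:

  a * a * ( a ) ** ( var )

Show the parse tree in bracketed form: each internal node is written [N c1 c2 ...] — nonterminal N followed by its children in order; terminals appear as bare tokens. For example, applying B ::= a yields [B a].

S
S * A
S * A * A
A * A * A
B * A * A
a * A * A
a * B * A
a * a * A
a * a * A ** B
a * a * B ** B
a * a * ( S ) ** B
a * a * ( A ) ** B
a * a * ( B ) ** B
a * a * ( a ) ** B
a * a * ( a ) ** ( S )
a * a * ( a ) ** ( A )
a * a * ( a ) ** ( B )
a * a * ( a ) ** ( var )

[S [S [S [A [B a]]] * [A [B a]]] * [A [A [B ( [S [A [B a]]] )]] ** [B ( [S [A [B var]]] )]]]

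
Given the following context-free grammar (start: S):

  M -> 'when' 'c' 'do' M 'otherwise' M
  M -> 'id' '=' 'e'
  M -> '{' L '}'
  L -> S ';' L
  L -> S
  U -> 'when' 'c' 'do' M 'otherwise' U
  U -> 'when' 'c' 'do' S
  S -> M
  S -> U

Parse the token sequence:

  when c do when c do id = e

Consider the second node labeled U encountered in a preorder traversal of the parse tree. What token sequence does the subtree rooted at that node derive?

when c do id = e

[S [U when c do [S [U when c do [S [M id = e]]]]]]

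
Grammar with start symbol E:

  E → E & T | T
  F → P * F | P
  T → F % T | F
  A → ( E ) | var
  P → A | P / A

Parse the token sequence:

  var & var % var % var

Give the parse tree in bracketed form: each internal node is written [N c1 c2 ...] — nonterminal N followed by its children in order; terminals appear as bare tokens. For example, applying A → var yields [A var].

E
E & T
T & T
F & T
P & T
A & T
var & T
var & F % T
var & P % T
var & A % T
var & var % T
var & var % F % T
var & var % P % T
var & var % A % T
var & var % var % T
var & var % var % F
var & var % var % P
var & var % var % A
var & var % var % var

[E [E [T [F [P [A var]]]]] & [T [F [P [A var]]] % [T [F [P [A var]]] % [T [F [P [A var]]]]]]]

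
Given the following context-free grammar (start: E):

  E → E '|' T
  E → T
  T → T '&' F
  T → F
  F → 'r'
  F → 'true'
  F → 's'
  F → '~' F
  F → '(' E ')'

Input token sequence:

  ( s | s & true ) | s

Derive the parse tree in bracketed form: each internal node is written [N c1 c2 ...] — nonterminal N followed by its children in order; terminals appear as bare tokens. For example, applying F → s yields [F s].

[E [E [T [F ( [E [E [T [F s]]] | [T [T [F s]] & [F true]]] )]]] | [T [F s]]]

E
E | T
T | T
F | T
( E ) | T
( E | T ) | T
( T | T ) | T
( F | T ) | T
( s | T ) | T
( s | T & F ) | T
( s | F & F ) | T
( s | s & F ) | T
( s | s & true ) | T
( s | s & true ) | F
( s | s & true ) | s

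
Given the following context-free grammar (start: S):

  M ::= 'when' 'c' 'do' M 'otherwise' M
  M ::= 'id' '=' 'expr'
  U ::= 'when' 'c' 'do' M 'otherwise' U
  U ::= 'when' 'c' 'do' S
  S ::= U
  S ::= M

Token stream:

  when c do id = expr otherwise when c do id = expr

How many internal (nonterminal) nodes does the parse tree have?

[S [U when c do [M id = expr] otherwise [U when c do [S [M id = expr]]]]]

6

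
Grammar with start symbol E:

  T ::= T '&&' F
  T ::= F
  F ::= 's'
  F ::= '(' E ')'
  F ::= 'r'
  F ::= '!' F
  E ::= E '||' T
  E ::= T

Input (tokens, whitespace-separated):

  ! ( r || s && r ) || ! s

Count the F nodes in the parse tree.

7

[E [E [T [F ! [F ( [E [E [T [F r]]] || [T [T [F s]] && [F r]]] )]]]] || [T [F ! [F s]]]]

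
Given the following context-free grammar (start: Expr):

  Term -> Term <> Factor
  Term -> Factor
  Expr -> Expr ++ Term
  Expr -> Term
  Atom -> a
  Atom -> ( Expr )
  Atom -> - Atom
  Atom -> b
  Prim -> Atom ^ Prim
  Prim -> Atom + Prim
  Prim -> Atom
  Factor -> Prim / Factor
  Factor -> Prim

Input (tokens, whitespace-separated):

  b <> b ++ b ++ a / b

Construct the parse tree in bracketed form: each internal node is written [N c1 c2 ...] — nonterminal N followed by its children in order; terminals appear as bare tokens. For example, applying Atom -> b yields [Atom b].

Expr
Expr ++ Term
Expr ++ Term ++ Term
Term ++ Term ++ Term
Term <> Factor ++ Term ++ Term
Factor <> Factor ++ Term ++ Term
Prim <> Factor ++ Term ++ Term
Atom <> Factor ++ Term ++ Term
b <> Factor ++ Term ++ Term
b <> Prim ++ Term ++ Term
b <> Atom ++ Term ++ Term
b <> b ++ Term ++ Term
b <> b ++ Factor ++ Term
b <> b ++ Prim ++ Term
b <> b ++ Atom ++ Term
b <> b ++ b ++ Term
b <> b ++ b ++ Factor
b <> b ++ b ++ Prim / Factor
b <> b ++ b ++ Atom / Factor
b <> b ++ b ++ a / Factor
b <> b ++ b ++ a / Prim
b <> b ++ b ++ a / Atom
b <> b ++ b ++ a / b

[Expr [Expr [Expr [Term [Term [Factor [Prim [Atom b]]]] <> [Factor [Prim [Atom b]]]]] ++ [Term [Factor [Prim [Atom b]]]]] ++ [Term [Factor [Prim [Atom a]] / [Factor [Prim [Atom b]]]]]]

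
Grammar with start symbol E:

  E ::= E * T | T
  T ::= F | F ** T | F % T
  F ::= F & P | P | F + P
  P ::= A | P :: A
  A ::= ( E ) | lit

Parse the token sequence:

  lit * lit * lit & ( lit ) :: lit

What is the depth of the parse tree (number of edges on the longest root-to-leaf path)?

[E [E [E [T [F [P [A lit]]]]] * [T [F [P [A lit]]]]] * [T [F [F [P [A lit]]] & [P [P [A ( [E [T [F [P [A lit]]]]] )]] :: [A lit]]]]]

11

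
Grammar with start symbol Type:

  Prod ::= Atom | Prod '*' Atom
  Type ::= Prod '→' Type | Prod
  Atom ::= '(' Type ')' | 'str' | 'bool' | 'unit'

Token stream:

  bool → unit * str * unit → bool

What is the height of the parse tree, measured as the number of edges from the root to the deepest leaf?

[Type [Prod [Atom bool]] → [Type [Prod [Prod [Prod [Atom unit]] * [Atom str]] * [Atom unit]] → [Type [Prod [Atom bool]]]]]

6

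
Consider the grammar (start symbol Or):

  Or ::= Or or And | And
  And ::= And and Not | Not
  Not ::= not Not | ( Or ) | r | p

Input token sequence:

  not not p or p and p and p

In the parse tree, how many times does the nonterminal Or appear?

2

[Or [Or [And [Not not [Not not [Not p]]]]] or [And [And [And [Not p]] and [Not p]] and [Not p]]]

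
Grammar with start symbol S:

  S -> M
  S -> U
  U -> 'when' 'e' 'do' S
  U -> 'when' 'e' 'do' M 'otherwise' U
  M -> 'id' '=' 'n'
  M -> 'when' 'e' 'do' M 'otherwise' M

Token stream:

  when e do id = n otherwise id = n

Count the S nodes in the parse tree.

1

[S [M when e do [M id = n] otherwise [M id = n]]]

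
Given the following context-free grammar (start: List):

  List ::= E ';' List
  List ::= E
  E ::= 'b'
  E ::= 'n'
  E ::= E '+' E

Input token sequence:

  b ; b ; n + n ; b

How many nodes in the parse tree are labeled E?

6

[List [E b] ; [List [E b] ; [List [E [E n] + [E n]] ; [List [E b]]]]]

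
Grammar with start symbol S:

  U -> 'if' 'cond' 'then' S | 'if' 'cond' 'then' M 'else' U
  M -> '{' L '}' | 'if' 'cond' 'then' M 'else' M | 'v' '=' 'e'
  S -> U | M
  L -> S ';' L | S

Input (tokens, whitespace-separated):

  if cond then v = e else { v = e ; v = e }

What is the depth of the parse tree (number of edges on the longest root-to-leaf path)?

[S [M if cond then [M v = e] else [M { [L [S [M v = e]] ; [L [S [M v = e]]]] }]]]

7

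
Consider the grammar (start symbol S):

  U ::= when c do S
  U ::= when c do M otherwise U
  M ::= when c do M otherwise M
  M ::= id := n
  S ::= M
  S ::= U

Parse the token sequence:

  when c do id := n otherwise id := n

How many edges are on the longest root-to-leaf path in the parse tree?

[S [M when c do [M id := n] otherwise [M id := n]]]

3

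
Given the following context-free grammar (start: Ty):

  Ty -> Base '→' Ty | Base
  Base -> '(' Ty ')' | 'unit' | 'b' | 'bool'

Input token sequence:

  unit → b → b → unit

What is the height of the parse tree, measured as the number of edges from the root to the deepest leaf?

5

[Ty [Base unit] → [Ty [Base b] → [Ty [Base b] → [Ty [Base unit]]]]]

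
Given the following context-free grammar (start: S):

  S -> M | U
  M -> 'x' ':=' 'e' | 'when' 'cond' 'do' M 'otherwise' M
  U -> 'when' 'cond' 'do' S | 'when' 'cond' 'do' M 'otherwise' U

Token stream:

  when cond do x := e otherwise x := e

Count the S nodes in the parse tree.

[S [M when cond do [M x := e] otherwise [M x := e]]]

1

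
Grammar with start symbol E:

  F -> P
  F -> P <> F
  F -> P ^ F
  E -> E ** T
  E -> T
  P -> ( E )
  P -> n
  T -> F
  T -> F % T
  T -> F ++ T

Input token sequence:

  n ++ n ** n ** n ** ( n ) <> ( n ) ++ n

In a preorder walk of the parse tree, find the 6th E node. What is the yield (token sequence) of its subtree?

n

[E [E [E [E [T [F [P n]] ++ [T [F [P n]]]]] ** [T [F [P n]]]] ** [T [F [P n]]]] ** [T [F [P ( [E [T [F [P n]]]] )] <> [F [P ( [E [T [F [P n]]]] )]]] ++ [T [F [P n]]]]]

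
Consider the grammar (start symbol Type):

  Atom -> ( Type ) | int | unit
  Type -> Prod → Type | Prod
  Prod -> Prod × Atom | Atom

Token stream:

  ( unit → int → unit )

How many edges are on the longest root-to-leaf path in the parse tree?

8

[Type [Prod [Atom ( [Type [Prod [Atom unit]] → [Type [Prod [Atom int]] → [Type [Prod [Atom unit]]]]] )]]]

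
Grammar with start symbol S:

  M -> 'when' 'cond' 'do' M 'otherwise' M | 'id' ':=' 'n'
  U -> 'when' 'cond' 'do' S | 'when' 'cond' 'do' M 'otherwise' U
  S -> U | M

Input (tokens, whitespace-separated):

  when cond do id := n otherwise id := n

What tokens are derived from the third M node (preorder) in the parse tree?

id := n

[S [M when cond do [M id := n] otherwise [M id := n]]]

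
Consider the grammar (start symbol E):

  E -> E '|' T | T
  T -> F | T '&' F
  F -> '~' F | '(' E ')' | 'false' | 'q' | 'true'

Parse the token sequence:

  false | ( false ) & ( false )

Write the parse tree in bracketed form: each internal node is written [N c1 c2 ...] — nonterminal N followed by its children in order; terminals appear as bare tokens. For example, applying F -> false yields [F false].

E
E | T
T | T
F | T
false | T
false | T & F
false | F & F
false | ( E ) & F
false | ( T ) & F
false | ( F ) & F
false | ( false ) & F
false | ( false ) & ( E )
false | ( false ) & ( T )
false | ( false ) & ( F )
false | ( false ) & ( false )

[E [E [T [F false]]] | [T [T [F ( [E [T [F false]]] )]] & [F ( [E [T [F false]]] )]]]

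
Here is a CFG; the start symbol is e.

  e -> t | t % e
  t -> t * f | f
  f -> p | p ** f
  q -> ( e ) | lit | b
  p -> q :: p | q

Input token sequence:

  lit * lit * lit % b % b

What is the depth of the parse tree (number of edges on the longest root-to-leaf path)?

7

[e [t [t [t [f [p [q lit]]]] * [f [p [q lit]]]] * [f [p [q lit]]]] % [e [t [f [p [q b]]]] % [e [t [f [p [q b]]]]]]]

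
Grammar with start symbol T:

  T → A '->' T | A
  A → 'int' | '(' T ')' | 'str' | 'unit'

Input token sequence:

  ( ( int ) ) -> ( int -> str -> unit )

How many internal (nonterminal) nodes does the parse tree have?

[T [A ( [T [A ( [T [A int]] )]] )] -> [T [A ( [T [A int] -> [T [A str] -> [T [A unit]]]] )]]]

14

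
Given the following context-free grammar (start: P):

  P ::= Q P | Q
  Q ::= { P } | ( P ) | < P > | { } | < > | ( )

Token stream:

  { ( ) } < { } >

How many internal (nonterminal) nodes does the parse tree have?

[P [Q { [P [Q ( )]] }] [P [Q < [P [Q { }]] >]]]

8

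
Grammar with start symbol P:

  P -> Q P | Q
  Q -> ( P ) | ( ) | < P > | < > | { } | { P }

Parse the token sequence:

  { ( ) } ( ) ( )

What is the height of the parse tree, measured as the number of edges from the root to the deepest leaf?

[P [Q { [P [Q ( )]] }] [P [Q ( )] [P [Q ( )]]]]

4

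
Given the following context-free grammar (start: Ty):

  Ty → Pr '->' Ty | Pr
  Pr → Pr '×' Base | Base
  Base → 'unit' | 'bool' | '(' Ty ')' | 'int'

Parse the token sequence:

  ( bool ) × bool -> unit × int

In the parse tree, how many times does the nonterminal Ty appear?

3

[Ty [Pr [Pr [Base ( [Ty [Pr [Base bool]]] )]] × [Base bool]] -> [Ty [Pr [Pr [Base unit]] × [Base int]]]]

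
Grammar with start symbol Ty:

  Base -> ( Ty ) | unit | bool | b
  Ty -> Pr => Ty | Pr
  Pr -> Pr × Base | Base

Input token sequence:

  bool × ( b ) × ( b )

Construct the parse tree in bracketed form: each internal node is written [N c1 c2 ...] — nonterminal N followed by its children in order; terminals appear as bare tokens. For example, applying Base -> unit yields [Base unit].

[Ty [Pr [Pr [Pr [Base bool]] × [Base ( [Ty [Pr [Base b]]] )]] × [Base ( [Ty [Pr [Base b]]] )]]]

Ty
Pr
Pr × Base
Pr × Base × Base
Base × Base × Base
bool × Base × Base
bool × ( Ty ) × Base
bool × ( Pr ) × Base
bool × ( Base ) × Base
bool × ( b ) × Base
bool × ( b ) × ( Ty )
bool × ( b ) × ( Pr )
bool × ( b ) × ( Base )
bool × ( b ) × ( b )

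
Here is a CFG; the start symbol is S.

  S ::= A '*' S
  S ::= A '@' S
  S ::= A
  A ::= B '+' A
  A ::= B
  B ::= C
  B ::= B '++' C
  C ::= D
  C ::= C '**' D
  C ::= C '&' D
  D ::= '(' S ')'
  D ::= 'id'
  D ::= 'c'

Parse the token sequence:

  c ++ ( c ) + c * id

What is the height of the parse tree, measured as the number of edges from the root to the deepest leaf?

10

[S [A [B [B [C [D c]]] ++ [C [D ( [S [A [B [C [D c]]]]] )]]] + [A [B [C [D c]]]]] * [S [A [B [C [D id]]]]]]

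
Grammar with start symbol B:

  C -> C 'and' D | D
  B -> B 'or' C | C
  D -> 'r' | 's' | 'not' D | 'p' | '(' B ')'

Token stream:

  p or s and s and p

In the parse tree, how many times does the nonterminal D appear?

4

[B [B [C [D p]]] or [C [C [C [D s]] and [D s]] and [D p]]]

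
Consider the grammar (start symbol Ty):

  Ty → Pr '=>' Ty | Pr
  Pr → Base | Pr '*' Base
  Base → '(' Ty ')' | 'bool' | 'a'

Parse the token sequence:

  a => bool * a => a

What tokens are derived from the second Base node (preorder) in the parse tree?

[Ty [Pr [Base a]] => [Ty [Pr [Pr [Base bool]] * [Base a]] => [Ty [Pr [Base a]]]]]

bool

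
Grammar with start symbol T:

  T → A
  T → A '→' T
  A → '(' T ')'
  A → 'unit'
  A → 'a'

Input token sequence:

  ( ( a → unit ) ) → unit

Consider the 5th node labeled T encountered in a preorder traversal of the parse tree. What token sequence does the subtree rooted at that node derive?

[T [A ( [T [A ( [T [A a] → [T [A unit]]] )]] )] → [T [A unit]]]

unit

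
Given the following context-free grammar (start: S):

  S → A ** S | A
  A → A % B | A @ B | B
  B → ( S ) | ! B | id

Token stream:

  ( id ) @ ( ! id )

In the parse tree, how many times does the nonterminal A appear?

4

[S [A [A [B ( [S [A [B id]]] )]] @ [B ( [S [A [B ! [B id]]]] )]]]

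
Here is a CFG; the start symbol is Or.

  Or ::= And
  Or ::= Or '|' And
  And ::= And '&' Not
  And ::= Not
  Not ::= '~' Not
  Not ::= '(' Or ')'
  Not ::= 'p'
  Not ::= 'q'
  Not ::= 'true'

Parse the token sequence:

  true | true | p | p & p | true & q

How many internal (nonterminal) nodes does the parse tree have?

19

[Or [Or [Or [Or [Or [And [Not true]]] | [And [Not true]]] | [And [Not p]]] | [And [And [Not p]] & [Not p]]] | [And [And [Not true]] & [Not q]]]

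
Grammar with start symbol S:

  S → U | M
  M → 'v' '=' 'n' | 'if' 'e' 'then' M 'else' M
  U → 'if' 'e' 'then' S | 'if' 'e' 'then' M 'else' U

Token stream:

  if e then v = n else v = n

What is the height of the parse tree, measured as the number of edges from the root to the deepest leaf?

3

[S [M if e then [M v = n] else [M v = n]]]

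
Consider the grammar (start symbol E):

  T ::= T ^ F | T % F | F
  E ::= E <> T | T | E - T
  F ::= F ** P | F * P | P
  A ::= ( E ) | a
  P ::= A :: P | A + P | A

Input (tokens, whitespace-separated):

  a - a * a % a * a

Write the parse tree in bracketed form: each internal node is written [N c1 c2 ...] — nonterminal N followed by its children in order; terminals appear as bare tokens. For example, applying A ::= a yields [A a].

E
E - T
T - T
F - T
P - T
A - T
a - T
a - T % F
a - F % F
a - F * P % F
a - P * P % F
a - A * P % F
a - a * P % F
a - a * A % F
a - a * a % F
a - a * a % F * P
a - a * a % P * P
a - a * a % A * P
a - a * a % a * P
a - a * a % a * A
a - a * a % a * a

[E [E [T [F [P [A a]]]]] - [T [T [F [F [P [A a]]] * [P [A a]]]] % [F [F [P [A a]]] * [P [A a]]]]]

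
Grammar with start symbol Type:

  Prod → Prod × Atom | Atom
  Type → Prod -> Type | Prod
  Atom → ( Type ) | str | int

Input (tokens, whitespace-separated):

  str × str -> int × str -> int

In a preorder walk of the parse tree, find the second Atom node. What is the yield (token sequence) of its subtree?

[Type [Prod [Prod [Atom str]] × [Atom str]] -> [Type [Prod [Prod [Atom int]] × [Atom str]] -> [Type [Prod [Atom int]]]]]

str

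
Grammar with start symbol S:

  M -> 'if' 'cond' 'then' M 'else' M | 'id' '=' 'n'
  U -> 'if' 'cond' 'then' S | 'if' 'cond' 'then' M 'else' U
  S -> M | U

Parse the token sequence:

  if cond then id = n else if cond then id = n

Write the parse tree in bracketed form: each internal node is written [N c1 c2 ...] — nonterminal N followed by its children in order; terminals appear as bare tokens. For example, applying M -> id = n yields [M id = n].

S
U
if cond then M else U
if cond then id = n else U
if cond then id = n else if cond then S
if cond then id = n else if cond then M
if cond then id = n else if cond then id = n

[S [U if cond then [M id = n] else [U if cond then [S [M id = n]]]]]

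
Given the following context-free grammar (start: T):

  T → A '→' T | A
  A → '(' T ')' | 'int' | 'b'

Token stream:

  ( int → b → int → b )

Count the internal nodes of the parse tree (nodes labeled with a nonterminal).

10

[T [A ( [T [A int] → [T [A b] → [T [A int] → [T [A b]]]]] )]]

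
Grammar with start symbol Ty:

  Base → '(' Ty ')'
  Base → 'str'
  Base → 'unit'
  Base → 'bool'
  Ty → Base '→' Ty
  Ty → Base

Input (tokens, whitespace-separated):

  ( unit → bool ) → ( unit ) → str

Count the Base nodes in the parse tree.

6

[Ty [Base ( [Ty [Base unit] → [Ty [Base bool]]] )] → [Ty [Base ( [Ty [Base unit]] )] → [Ty [Base str]]]]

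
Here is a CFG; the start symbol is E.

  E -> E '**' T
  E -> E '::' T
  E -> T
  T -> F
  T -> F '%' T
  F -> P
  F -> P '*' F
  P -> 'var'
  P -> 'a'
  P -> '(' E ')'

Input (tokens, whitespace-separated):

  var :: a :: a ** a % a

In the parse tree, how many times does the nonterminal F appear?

5

[E [E [E [E [T [F [P var]]]] :: [T [F [P a]]]] :: [T [F [P a]]]] ** [T [F [P a]] % [T [F [P a]]]]]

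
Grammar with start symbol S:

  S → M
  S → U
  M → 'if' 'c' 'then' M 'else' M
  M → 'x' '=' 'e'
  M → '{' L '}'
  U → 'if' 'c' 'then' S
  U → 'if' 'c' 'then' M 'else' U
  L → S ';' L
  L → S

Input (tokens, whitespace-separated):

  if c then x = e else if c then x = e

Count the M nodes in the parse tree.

[S [U if c then [M x = e] else [U if c then [S [M x = e]]]]]

2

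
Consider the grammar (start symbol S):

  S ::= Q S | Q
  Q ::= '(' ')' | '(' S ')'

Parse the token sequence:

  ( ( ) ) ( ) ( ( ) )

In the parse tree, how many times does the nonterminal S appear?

[S [Q ( [S [Q ( )]] )] [S [Q ( )] [S [Q ( [S [Q ( )]] )]]]]

5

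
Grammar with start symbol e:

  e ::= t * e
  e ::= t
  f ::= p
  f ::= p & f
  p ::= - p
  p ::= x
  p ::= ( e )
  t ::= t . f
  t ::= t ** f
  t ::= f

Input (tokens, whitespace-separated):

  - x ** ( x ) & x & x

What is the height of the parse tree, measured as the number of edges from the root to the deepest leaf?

[e [t [t [f [p - [p x]]]] ** [f [p ( [e [t [f [p x]]]] )] & [f [p x] & [f [p x]]]]]]

8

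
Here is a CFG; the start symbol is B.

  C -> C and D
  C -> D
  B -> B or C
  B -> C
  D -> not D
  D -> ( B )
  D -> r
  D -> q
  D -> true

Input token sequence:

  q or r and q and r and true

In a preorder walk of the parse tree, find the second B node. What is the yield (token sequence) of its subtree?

q

[B [B [C [D q]]] or [C [C [C [C [D r]] and [D q]] and [D r]] and [D true]]]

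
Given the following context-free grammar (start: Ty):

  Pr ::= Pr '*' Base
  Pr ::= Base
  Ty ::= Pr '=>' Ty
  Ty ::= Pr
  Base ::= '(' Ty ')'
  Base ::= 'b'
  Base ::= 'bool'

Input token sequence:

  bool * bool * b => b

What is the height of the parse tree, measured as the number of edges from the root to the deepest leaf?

5

[Ty [Pr [Pr [Pr [Base bool]] * [Base bool]] * [Base b]] => [Ty [Pr [Base b]]]]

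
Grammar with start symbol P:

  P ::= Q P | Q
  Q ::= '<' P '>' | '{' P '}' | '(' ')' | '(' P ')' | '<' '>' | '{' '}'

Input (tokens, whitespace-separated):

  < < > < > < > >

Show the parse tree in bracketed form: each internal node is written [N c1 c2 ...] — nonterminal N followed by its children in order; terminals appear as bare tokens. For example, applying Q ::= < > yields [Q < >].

P
Q
< P >
< Q P >
< < > P >
< < > Q P >
< < > < > P >
< < > < > Q >
< < > < > < > >

[P [Q < [P [Q < >] [P [Q < >] [P [Q < >]]]] >]]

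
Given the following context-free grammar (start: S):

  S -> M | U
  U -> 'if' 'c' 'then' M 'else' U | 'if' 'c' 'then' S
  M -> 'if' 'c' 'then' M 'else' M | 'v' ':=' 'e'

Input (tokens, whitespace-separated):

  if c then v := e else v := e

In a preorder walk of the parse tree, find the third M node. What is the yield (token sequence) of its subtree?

v := e

[S [M if c then [M v := e] else [M v := e]]]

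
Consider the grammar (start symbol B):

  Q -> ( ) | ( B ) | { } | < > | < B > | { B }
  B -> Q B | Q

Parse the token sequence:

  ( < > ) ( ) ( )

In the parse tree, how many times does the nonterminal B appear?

4

[B [Q ( [B [Q < >]] )] [B [Q ( )] [B [Q ( )]]]]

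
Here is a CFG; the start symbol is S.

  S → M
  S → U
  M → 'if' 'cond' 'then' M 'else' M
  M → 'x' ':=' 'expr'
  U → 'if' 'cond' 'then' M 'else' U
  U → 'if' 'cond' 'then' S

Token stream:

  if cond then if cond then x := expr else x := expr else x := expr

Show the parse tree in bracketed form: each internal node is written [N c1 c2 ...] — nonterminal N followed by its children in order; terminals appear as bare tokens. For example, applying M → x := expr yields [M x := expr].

[S [M if cond then [M if cond then [M x := expr] else [M x := expr]] else [M x := expr]]]

S
M
if cond then M else M
if cond then if cond then M else M else M
if cond then if cond then x := expr else M else M
if cond then if cond then x := expr else x := expr else M
if cond then if cond then x := expr else x := expr else x := expr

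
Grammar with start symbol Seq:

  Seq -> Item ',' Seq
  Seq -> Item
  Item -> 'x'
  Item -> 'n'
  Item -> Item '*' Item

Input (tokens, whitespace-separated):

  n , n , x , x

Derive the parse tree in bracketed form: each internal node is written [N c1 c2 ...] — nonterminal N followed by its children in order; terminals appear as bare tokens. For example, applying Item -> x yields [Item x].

[Seq [Item n] , [Seq [Item n] , [Seq [Item x] , [Seq [Item x]]]]]

Seq
Item , Seq
n , Seq
n , Item , Seq
n , n , Seq
n , n , Item , Seq
n , n , x , Seq
n , n , x , Item
n , n , x , x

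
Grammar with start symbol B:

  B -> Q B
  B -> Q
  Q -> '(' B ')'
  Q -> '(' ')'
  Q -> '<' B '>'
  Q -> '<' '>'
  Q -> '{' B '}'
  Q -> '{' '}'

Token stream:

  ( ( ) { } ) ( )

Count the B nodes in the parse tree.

[B [Q ( [B [Q ( )] [B [Q { }]]] )] [B [Q ( )]]]

4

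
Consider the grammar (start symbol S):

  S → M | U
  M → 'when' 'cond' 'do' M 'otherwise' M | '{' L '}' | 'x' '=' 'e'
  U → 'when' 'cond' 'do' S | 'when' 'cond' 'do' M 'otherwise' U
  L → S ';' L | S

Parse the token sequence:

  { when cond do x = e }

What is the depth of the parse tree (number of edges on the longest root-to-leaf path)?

7

[S [M { [L [S [U when cond do [S [M x = e]]]]] }]]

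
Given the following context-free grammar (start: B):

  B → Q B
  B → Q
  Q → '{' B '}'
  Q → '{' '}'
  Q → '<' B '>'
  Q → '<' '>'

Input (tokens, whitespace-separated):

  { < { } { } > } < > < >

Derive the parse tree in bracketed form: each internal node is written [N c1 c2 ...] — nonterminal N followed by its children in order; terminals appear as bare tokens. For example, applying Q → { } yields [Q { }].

B
Q B
{ B } B
{ Q } B
{ < B > } B
{ < Q B > } B
{ < { } B > } B
{ < { } Q > } B
{ < { } { } > } B
{ < { } { } > } Q B
{ < { } { } > } < > B
{ < { } { } > } < > Q
{ < { } { } > } < > < >

[B [Q { [B [Q < [B [Q { }] [B [Q { }]]] >]] }] [B [Q < >] [B [Q < >]]]]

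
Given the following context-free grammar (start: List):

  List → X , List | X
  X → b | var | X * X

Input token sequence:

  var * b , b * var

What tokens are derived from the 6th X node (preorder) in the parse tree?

[List [X [X var] * [X b]] , [List [X [X b] * [X var]]]]

var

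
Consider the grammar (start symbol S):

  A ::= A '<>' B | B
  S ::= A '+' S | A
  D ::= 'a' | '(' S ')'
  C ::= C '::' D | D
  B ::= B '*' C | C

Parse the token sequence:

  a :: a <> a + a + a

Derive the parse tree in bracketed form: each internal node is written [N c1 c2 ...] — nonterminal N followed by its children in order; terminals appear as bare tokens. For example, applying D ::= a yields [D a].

S
A + S
A <> B + S
B <> B + S
C <> B + S
C :: D <> B + S
D :: D <> B + S
a :: D <> B + S
a :: a <> B + S
a :: a <> C + S
a :: a <> D + S
a :: a <> a + S
a :: a <> a + A + S
a :: a <> a + B + S
a :: a <> a + C + S
a :: a <> a + D + S
a :: a <> a + a + S
a :: a <> a + a + A
a :: a <> a + a + B
a :: a <> a + a + C
a :: a <> a + a + D
a :: a <> a + a + a

[S [A [A [B [C [C [D a]] :: [D a]]]] <> [B [C [D a]]]] + [S [A [B [C [D a]]]] + [S [A [B [C [D a]]]]]]]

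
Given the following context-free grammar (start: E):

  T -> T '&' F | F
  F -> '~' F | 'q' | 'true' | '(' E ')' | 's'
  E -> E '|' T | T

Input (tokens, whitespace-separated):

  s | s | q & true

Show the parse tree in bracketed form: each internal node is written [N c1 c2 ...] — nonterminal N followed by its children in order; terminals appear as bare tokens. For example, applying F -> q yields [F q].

[E [E [E [T [F s]]] | [T [F s]]] | [T [T [F q]] & [F true]]]

E
E | T
E | T | T
T | T | T
F | T | T
s | T | T
s | F | T
s | s | T
s | s | T & F
s | s | F & F
s | s | q & F
s | s | q & true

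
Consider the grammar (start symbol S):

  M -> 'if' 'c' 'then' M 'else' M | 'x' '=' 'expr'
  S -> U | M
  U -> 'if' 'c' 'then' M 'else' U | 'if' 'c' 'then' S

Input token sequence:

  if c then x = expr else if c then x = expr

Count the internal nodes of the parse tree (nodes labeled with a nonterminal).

[S [U if c then [M x = expr] else [U if c then [S [M x = expr]]]]]

6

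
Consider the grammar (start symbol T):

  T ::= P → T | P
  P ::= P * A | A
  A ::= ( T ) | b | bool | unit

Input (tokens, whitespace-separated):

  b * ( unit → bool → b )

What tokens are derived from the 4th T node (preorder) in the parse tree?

[T [P [P [A b]] * [A ( [T [P [A unit]] → [T [P [A bool]] → [T [P [A b]]]]] )]]]

b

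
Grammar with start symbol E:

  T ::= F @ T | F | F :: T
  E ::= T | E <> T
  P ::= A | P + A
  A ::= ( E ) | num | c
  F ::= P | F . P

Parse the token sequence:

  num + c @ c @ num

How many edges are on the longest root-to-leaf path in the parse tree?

7

[E [T [F [P [P [A num]] + [A c]]] @ [T [F [P [A c]]] @ [T [F [P [A num]]]]]]]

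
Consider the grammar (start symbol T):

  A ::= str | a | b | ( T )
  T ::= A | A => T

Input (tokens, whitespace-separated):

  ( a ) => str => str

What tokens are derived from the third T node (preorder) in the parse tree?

str => str

[T [A ( [T [A a]] )] => [T [A str] => [T [A str]]]]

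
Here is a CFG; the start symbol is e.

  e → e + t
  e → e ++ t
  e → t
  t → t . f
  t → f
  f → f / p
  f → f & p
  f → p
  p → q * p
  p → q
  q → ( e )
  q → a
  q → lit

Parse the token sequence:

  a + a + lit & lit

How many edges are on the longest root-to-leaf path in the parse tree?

7

[e [e [e [t [f [p [q a]]]]] + [t [f [p [q a]]]]] + [t [f [f [p [q lit]]] & [p [q lit]]]]]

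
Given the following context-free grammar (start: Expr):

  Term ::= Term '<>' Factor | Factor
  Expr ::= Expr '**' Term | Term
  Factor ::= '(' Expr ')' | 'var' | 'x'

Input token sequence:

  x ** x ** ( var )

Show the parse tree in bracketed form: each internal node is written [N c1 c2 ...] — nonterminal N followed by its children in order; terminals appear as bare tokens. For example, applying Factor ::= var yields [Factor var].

[Expr [Expr [Expr [Term [Factor x]]] ** [Term [Factor x]]] ** [Term [Factor ( [Expr [Term [Factor var]]] )]]]

Expr
Expr ** Term
Expr ** Term ** Term
Term ** Term ** Term
Factor ** Term ** Term
x ** Term ** Term
x ** Factor ** Term
x ** x ** Term
x ** x ** Factor
x ** x ** ( Expr )
x ** x ** ( Term )
x ** x ** ( Factor )
x ** x ** ( var )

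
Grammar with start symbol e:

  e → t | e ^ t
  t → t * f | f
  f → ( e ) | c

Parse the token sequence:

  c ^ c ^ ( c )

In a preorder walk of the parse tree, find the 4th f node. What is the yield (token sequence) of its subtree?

c

[e [e [e [t [f c]]] ^ [t [f c]]] ^ [t [f ( [e [t [f c]]] )]]]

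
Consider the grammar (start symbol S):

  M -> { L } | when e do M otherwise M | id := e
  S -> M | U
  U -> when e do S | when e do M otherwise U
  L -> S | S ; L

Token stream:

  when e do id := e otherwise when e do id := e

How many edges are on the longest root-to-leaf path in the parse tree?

[S [U when e do [M id := e] otherwise [U when e do [S [M id := e]]]]]

5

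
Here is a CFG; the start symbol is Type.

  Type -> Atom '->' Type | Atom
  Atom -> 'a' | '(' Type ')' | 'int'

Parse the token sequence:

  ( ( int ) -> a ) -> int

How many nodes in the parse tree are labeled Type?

[Type [Atom ( [Type [Atom ( [Type [Atom int]] )] -> [Type [Atom a]]] )] -> [Type [Atom int]]]

5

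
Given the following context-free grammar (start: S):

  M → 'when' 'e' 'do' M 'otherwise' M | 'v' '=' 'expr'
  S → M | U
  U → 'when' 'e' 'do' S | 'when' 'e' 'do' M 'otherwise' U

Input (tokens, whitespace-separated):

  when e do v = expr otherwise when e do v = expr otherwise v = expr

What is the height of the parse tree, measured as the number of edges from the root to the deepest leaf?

4

[S [M when e do [M v = expr] otherwise [M when e do [M v = expr] otherwise [M v = expr]]]]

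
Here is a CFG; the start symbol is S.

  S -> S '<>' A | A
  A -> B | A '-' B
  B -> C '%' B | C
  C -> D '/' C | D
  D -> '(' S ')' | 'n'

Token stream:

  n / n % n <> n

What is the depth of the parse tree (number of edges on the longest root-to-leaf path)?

7

[S [S [A [B [C [D n] / [C [D n]]] % [B [C [D n]]]]]] <> [A [B [C [D n]]]]]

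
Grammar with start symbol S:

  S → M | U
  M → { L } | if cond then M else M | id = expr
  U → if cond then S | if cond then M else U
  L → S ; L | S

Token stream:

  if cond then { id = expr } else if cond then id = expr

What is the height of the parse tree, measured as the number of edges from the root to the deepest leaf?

6

[S [U if cond then [M { [L [S [M id = expr]]] }] else [U if cond then [S [M id = expr]]]]]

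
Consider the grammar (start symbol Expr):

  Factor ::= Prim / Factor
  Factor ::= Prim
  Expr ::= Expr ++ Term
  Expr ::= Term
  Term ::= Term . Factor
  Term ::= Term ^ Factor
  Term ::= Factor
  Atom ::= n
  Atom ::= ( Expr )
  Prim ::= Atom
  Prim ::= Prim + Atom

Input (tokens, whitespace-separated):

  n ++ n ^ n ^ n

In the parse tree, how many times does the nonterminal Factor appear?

4

[Expr [Expr [Term [Factor [Prim [Atom n]]]]] ++ [Term [Term [Term [Factor [Prim [Atom n]]]] ^ [Factor [Prim [Atom n]]]] ^ [Factor [Prim [Atom n]]]]]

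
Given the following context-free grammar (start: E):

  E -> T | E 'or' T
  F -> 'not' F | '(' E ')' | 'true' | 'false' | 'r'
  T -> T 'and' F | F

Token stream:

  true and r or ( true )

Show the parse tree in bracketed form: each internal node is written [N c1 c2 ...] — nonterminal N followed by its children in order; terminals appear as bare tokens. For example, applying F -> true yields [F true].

E
E or T
T or T
T and F or T
F and F or T
true and F or T
true and r or T
true and r or F
true and r or ( E )
true and r or ( T )
true and r or ( F )
true and r or ( true )

[E [E [T [T [F true]] and [F r]]] or [T [F ( [E [T [F true]]] )]]]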